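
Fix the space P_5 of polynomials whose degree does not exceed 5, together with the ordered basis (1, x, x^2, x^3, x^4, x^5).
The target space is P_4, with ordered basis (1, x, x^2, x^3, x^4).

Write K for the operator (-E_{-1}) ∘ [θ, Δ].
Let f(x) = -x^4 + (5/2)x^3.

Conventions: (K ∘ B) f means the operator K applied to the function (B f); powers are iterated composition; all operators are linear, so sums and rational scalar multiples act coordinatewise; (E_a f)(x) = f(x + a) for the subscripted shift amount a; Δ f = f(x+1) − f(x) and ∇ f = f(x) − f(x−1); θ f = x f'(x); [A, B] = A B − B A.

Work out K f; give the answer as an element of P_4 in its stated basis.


the result is g(x) = -4x^3 + (15/2)x^2

Δ f = -4x^3 + (3/2)x^2 + (7/2)x + 3/2
θ Δ f = -12x^3 + 3x^2 + (7/2)x
θ f = -4x^4 + (15/2)x^3
Δ θ f = -16x^3 - (3/2)x^2 + (13/2)x + 7/2
[θ, Δ] f = 4x^3 + (9/2)x^2 - 3x - 7/2
E_{-1} [θ, Δ] f = 4x^3 - (15/2)x^2
(-E_{-1}) [θ, Δ] f = -4x^3 + (15/2)x^2


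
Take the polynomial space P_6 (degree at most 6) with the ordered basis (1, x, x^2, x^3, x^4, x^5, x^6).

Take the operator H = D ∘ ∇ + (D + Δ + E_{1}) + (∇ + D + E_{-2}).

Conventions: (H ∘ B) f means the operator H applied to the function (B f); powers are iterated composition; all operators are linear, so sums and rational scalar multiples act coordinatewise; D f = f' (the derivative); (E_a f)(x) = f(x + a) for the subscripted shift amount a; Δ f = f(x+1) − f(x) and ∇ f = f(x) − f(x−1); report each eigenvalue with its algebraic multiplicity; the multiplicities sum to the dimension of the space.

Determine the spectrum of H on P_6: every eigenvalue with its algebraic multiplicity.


λ = 2 (multiplicity 7)

image of 1: 2
image of x: 2x + 3
image of x^2: 2x^2 + 6x + 7
image of x^3: 2x^3 + 9x^2 + 21x - 8
image of x^4: 2x^4 + 12x^3 + 42x^2 - 32x + 21
image of x^5: 2x^5 + 15x^4 + 70x^3 - 80x^2 + 105x - 34
image of x^6: 2x^6 + 18x^5 + 105x^4 - 160x^3 + 315x^2 - 204x + 71
the matrix is upper triangular; its diagonal is (2, 2, 2, 2, 2, 2, 2)
for a triangular matrix the eigenvalues are the diagonal entries, with algebraic multiplicity their repetition count


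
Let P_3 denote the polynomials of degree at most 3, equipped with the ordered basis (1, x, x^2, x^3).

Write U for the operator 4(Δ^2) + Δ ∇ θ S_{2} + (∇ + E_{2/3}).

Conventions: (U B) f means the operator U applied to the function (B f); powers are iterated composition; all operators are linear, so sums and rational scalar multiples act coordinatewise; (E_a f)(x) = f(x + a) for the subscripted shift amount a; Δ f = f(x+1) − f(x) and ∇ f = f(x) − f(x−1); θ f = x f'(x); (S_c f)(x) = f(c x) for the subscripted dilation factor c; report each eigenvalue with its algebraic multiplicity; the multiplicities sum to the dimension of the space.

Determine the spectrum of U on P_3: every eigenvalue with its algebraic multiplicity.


λ = 1 (multiplicity 4)

image of 1: 1
image of x: x + 5/3
image of x^2: x^2 + (10/3)x + 211/9
image of x^3: x^3 + 5x^2 + (499/3)x + 683/27
the matrix is upper triangular; its diagonal is (1, 1, 1, 1)
for a triangular matrix the eigenvalues are the diagonal entries, with algebraic multiplicity their repetition count


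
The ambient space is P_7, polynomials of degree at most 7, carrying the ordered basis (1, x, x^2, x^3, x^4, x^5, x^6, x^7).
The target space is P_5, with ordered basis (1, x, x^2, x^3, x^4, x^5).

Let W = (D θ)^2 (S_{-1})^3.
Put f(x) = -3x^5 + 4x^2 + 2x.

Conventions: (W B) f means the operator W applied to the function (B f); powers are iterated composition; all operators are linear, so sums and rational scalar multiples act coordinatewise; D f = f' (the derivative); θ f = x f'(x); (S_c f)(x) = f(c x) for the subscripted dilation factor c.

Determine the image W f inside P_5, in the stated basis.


S_{-1} f = 3x^5 + 4x^2 - 2x
S_{-1} S_{-1} f = -3x^5 + 4x^2 + 2x
S_{-1} S_{-1} S_{-1} f = 3x^5 + 4x^2 - 2x
θ (S_{-1})^3 f = 15x^5 + 8x^2 - 2x
D θ (S_{-1})^3 f = 75x^4 + 16x - 2
θ (D θ) (S_{-1})^3 f = 300x^4 + 16x
D θ (D θ) (S_{-1})^3 f = 1200x^3 + 16

g(x) = 1200x^3 + 16


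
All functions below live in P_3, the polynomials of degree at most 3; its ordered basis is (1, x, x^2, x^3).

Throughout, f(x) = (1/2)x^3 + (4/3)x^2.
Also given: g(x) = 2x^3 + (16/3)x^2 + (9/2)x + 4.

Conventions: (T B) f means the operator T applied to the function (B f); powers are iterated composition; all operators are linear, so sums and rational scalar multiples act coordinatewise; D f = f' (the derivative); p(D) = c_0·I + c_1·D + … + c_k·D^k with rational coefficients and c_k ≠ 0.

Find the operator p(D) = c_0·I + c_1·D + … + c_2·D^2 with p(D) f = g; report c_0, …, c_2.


D^0 f = (1/2)x^3 + (4/3)x^2
D^1 f = (3/2)x^2 + (8/3)x
D^2 f = 3x + 8/3
matching coefficients of g against c_0 f + c_1 Df + … from the top degree down determines the c_i
solution: c_0 = 4, c_1 = 0, c_2 = 3/2

p(D) = 4·I + (3/2)·D^2, i.e. c_0 = 4, c_1 = 0, c_2 = 3/2


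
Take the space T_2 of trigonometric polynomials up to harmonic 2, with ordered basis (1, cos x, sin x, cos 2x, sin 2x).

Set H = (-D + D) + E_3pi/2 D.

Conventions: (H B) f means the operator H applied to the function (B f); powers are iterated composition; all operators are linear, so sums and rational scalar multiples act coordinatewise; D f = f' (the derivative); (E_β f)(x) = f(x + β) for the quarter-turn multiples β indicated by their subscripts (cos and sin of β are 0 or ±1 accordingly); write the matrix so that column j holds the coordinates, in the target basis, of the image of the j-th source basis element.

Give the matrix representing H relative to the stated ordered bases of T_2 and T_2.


image of 1: 0
image of cos x: cos x
image of sin x: sin x
image of cos 2x: 2sin 2x
image of sin 2x: -2cos 2x
each image's coordinates form column j of the matrix

the matrix is [[0, 0, 0, 0, 0]; [0, 1, 0, 0, 0]; [0, 0, 1, 0, 0]; [0, 0, 0, 0, -2]; [0, 0, 0, 2, 0]] (rows listed top to bottom)


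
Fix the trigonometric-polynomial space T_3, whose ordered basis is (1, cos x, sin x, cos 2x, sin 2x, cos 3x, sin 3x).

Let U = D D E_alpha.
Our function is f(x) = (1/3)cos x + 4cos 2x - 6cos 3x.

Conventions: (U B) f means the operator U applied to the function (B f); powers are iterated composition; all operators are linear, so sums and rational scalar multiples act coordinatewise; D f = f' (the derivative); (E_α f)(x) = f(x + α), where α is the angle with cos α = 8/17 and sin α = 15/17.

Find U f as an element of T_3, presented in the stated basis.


E_alpha f = (8/51)cos x - (5/17)sin x - (644/289)cos 2x - (960/289)sin 2x + (29328/4913)cos 3x - (2970/4913)sin 3x
D E_alpha f = -(5/17)cos x - (8/51)sin x - (1920/289)cos 2x + (1288/289)sin 2x - (8910/4913)cos 3x - (87984/4913)sin 3x
D D E_alpha f = -(8/51)cos x + (5/17)sin x + (2576/289)cos 2x + (3840/289)sin 2x - (263952/4913)cos 3x + (26730/4913)sin 3x

the image equals g(x) = -(8/51)cos x + (5/17)sin x + (2576/289)cos 2x + (3840/289)sin 2x - (263952/4913)cos 3x + (26730/4913)sin 3x


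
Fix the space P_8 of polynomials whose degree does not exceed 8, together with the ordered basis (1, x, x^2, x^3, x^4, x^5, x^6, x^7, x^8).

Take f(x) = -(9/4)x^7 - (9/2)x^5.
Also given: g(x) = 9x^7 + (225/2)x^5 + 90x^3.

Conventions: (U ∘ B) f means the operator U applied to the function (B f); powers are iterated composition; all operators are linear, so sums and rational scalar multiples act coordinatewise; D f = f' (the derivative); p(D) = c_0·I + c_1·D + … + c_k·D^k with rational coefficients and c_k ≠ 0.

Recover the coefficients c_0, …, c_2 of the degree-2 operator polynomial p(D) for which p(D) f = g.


D^0 f = -(9/4)x^7 - (9/2)x^5
D^1 f = -(63/4)x^6 - (45/2)x^4
D^2 f = -(189/2)x^5 - 90x^3
matching coefficients of g against c_0 f + c_1 Df + … from the top degree down determines the c_i
solution: c_0 = -4, c_1 = 0, c_2 = -1

c_0 = -4, c_1 = 0, c_2 = -1


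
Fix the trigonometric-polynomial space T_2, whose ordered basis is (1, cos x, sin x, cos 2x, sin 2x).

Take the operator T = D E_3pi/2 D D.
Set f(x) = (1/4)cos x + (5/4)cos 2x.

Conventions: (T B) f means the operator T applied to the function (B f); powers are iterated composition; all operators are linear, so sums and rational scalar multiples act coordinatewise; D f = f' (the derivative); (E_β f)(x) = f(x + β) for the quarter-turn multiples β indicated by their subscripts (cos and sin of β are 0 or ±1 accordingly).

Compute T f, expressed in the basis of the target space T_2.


D f = -(1/4)sin x - (5/2)sin 2x
D D f = -(1/4)cos x - 5cos 2x
E_3pi/2 D D f = -(1/4)sin x + 5cos 2x
D (E_3pi/2 D) D f = -(1/4)cos x - 10sin 2x

g(x) = -(1/4)cos x - 10sin 2x


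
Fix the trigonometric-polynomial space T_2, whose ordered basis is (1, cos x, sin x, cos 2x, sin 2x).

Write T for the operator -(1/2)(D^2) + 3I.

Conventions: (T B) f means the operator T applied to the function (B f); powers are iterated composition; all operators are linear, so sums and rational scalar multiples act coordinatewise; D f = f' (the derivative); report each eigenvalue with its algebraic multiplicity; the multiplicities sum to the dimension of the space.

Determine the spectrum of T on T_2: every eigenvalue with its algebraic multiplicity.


λ = 3 (multiplicity 1), λ = 7/2 (multiplicity 2), λ = 5 (multiplicity 2)

image of 1: 3
image of cos x: (7/2)cos x
image of sin x: (7/2)sin x
image of cos 2x: 5cos 2x
image of sin 2x: 5sin 2x
the matrix is diagonal; its diagonal is (3, 7/2, 7/2, 5, 5)
for a triangular matrix the eigenvalues are the diagonal entries, with algebraic multiplicity their repetition count


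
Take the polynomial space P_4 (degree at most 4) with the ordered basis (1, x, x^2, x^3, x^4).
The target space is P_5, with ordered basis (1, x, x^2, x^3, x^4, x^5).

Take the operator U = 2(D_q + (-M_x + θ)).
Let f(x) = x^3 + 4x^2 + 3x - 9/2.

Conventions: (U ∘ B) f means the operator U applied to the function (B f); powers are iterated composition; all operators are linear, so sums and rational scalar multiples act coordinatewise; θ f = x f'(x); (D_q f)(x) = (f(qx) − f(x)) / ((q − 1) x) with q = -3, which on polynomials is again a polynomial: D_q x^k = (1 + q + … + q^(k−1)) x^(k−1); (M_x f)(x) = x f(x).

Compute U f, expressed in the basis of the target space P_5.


the result is g(x) = -2x^4 - 2x^3 + 24x^2 - x + 6

D_q f = 7x^2 - 8x + 3
M_x f = x^4 + 4x^3 + 3x^2 - (9/2)x
(-M_x) f = -x^4 - 4x^3 - 3x^2 + (9/2)x
θ f = 3x^3 + 8x^2 + 3x
(-M_x + θ) f = -x^4 - x^3 + 5x^2 + (15/2)x
(D_q + (-M_x + θ)) f = -x^4 - x^3 + 12x^2 - (1/2)x + 3
(2(D_q + (-M_x + θ))) f = -2x^4 - 2x^3 + 24x^2 - x + 6


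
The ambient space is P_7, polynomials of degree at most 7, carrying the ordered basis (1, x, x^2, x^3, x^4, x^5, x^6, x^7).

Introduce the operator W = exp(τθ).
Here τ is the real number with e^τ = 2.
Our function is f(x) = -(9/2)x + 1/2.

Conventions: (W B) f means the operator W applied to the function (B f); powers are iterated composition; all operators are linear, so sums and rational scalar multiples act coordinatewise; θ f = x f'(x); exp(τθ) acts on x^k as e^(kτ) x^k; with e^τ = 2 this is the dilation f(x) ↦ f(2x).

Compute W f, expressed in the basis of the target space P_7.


g(x) = -9x + 1/2

exp(τθ) x^k = e^(kτ) x^k; with e^τ = 2 this sends x^k to 2^k x^k
x ↦ 2 x
applying this coordinatewise to f: exp(τθ) f = -9x + 1/2


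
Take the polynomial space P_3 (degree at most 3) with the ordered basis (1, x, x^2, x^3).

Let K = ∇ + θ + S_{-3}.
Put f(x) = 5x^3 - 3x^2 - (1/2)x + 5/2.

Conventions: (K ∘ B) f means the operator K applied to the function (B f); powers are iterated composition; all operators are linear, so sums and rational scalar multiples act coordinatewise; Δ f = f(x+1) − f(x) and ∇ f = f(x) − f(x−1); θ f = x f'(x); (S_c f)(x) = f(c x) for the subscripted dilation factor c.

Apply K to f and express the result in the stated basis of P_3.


g(x) = -120x^3 - 18x^2 - 20x + 10

∇ f = 15x^2 - 21x + 15/2
θ f = 15x^3 - 6x^2 - (1/2)x
S_{-3} f = -135x^3 - 27x^2 + (3/2)x + 5/2
(∇ + θ + S_{-3}) f = -120x^3 - 18x^2 - 20x + 10


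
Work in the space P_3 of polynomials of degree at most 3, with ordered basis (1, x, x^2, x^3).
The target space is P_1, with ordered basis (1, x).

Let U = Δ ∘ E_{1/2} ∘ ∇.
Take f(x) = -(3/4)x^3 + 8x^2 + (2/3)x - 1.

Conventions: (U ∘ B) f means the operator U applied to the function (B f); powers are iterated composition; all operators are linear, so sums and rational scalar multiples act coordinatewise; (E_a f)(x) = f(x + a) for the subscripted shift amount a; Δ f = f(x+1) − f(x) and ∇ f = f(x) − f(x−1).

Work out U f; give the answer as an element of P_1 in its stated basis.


∇ f = -(9/4)x^2 + (73/4)x - 97/12
E_{1/2} ∇ f = -(9/4)x^2 + 16x + 23/48
Δ E_{1/2} ∇ f = -(9/2)x + 55/4

g(x) = -(9/2)x + 55/4


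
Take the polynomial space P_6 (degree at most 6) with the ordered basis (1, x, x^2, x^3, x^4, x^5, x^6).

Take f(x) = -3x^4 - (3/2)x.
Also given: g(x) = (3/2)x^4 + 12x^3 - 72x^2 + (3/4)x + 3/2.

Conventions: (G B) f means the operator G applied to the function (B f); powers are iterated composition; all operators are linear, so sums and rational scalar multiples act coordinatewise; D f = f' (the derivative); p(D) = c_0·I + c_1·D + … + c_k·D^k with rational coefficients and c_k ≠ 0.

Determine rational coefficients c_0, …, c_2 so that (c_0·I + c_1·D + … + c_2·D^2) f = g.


p(D) = -(1/2)·I − D + 2·D^2, i.e. c_0 = -1/2, c_1 = -1, c_2 = 2

D^0 f = -3x^4 - (3/2)x
D^1 f = -12x^3 - 3/2
D^2 f = -36x^2
matching coefficients of g against c_0 f + c_1 Df + … from the top degree down determines the c_i
solution: c_0 = -1/2, c_1 = -1, c_2 = 2


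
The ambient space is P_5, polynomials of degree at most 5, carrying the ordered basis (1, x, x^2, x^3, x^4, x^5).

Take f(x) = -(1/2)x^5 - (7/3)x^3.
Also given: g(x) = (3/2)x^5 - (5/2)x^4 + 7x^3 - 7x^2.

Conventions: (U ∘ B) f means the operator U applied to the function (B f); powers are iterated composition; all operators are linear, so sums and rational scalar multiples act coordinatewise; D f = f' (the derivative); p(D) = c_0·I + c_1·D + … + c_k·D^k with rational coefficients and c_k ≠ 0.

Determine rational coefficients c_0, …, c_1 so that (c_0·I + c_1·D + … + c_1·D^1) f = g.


c_0 = -3, c_1 = 1

D^0 f = -(1/2)x^5 - (7/3)x^3
D^1 f = -(5/2)x^4 - 7x^2
matching coefficients of g against c_0 f + c_1 Df + … from the top degree down determines the c_i
solution: c_0 = -3, c_1 = 1


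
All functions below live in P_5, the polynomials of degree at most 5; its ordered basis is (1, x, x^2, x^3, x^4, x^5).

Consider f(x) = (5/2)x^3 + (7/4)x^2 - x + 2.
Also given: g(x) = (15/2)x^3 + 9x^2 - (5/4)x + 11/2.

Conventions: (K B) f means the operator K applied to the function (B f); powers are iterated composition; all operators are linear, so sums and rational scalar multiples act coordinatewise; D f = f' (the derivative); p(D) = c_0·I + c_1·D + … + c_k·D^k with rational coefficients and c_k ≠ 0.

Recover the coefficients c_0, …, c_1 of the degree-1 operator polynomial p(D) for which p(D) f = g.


D^0 f = (5/2)x^3 + (7/4)x^2 - x + 2
D^1 f = (15/2)x^2 + (7/2)x - 1
matching coefficients of g against c_0 f + c_1 Df + … from the top degree down determines the c_i
solution: c_0 = 3, c_1 = 1/2

c_0 = 3, c_1 = 1/2


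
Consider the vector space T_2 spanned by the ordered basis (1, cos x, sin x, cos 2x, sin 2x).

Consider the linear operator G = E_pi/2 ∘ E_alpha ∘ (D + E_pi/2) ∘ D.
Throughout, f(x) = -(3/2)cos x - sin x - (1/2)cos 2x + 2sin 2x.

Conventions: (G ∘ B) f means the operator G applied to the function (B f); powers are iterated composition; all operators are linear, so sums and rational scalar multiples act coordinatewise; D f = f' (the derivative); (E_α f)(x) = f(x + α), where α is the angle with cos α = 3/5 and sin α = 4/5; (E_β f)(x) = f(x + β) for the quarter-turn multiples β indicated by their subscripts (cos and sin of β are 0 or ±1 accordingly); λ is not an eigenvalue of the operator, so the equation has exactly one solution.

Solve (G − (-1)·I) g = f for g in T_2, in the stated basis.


write g with unknown coordinates in the stated basis and equate coefficients in (G − (-1)·I) g = f
solving from the highest basis element down gives g = -(51/82)cos x - (4/41)sin x - (277/746)cos 2x - (143/373)sin 2x
check: G g = -(36/41)cos x - (37/41)sin x - (48/373)cos 2x + (889/373)sin 2x
so G g − (-1)·g = -(3/2)cos x - sin x - (1/2)cos 2x + 2sin 2x = f ✓

the result is g(x) = -(51/82)cos x - (4/41)sin x - (277/746)cos 2x - (143/373)sin 2x


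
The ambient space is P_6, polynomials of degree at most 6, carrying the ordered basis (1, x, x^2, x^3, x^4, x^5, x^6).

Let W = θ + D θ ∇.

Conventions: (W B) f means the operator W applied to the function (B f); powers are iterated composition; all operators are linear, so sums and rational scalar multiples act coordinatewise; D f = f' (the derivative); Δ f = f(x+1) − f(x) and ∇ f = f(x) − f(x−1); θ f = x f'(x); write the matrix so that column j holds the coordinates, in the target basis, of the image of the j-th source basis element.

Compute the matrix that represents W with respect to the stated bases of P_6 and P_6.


image of 1: 0
image of x: x
image of x^2: 2x^2 + 2
image of x^3: 3x^3 + 12x - 3
image of x^4: 4x^4 + 36x^2 - 24x + 4
image of x^5: 5x^5 + 80x^3 - 90x^2 + 40x - 5
image of x^6: 6x^6 + 150x^4 - 240x^3 + 180x^2 - 60x + 6
each image's coordinates form column j of the matrix

the matrix is [[0, 0, 2, -3, 4, -5, 6]; [0, 1, 0, 12, -24, 40, -60]; [0, 0, 2, 0, 36, -90, 180]; [0, 0, 0, 3, 0, 80, -240]; [0, 0, 0, 0, 4, 0, 150]; [0, 0, 0, 0, 0, 5, 0]; [0, 0, 0, 0, 0, 0, 6]] (rows listed top to bottom)


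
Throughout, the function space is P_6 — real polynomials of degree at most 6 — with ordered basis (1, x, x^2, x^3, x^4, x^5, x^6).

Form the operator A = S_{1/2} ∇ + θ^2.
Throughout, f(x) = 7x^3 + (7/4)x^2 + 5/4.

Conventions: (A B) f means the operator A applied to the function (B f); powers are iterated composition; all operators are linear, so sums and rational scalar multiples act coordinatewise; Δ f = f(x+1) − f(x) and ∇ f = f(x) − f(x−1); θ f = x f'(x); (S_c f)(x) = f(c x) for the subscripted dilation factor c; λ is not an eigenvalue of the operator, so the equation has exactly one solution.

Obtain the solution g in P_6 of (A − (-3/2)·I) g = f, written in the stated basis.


write g with unknown coordinates in the stated basis and equate coefficients in (A − (-3/2)·I) g = f
solving from the highest basis element down gives g = (2/3)x^3 + (5/22)x^2 + (17/55)x + 331/990
check: A g = 6x^3 + (31/22)x^2 - (51/110)x + 247/330
so A g − (-3/2)·g = 7x^3 + (7/4)x^2 + 5/4 = f ✓

the image equals g(x) = (2/3)x^3 + (5/22)x^2 + (17/55)x + 331/990


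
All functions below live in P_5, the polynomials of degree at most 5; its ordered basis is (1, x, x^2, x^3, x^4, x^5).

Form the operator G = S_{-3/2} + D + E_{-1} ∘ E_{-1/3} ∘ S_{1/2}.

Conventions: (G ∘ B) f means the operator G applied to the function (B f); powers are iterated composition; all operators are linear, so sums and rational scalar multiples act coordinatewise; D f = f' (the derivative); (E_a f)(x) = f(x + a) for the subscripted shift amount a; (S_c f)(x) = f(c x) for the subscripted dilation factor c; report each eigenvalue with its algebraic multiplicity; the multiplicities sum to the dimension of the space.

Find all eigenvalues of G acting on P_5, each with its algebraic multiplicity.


image of 1: 2
image of x: -x + 1/3
image of x^2: (5/2)x^2 + (4/3)x + 4/9
image of x^3: -(13/4)x^3 + (5/2)x^2 + (2/3)x - 8/27
image of x^4: (41/8)x^4 + (11/3)x^3 + (2/3)x^2 - (16/27)x + 16/81
image of x^5: -(121/16)x^5 + (115/24)x^4 + (5/9)x^3 - (20/27)x^2 + (40/81)x - 32/243
the matrix is upper triangular; its diagonal is (2, -1, 5/2, -13/4, 41/8, -121/16)
for a triangular matrix the eigenvalues are the diagonal entries, with algebraic multiplicity their repetition count

λ = -121/16 (multiplicity 1), λ = -13/4 (multiplicity 1), λ = -1 (multiplicity 1), λ = 2 (multiplicity 1), λ = 5/2 (multiplicity 1), λ = 41/8 (multiplicity 1)


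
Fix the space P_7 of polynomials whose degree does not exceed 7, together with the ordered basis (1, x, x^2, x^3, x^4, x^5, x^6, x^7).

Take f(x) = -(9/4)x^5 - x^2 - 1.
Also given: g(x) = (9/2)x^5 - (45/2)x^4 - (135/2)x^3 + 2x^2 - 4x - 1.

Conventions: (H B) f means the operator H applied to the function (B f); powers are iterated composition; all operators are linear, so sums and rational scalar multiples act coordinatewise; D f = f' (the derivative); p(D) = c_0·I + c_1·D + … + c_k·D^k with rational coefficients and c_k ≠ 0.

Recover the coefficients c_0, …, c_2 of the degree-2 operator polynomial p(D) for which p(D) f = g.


D^0 f = -(9/4)x^5 - x^2 - 1
D^1 f = -(45/4)x^4 - 2x
D^2 f = -45x^3 - 2
matching coefficients of g against c_0 f + c_1 Df + … from the top degree down determines the c_i
solution: c_0 = -2, c_1 = 2, c_2 = 3/2

p(D) = -2·I + 2·D + (3/2)·D^2, i.e. c_0 = -2, c_1 = 2, c_2 = 3/2


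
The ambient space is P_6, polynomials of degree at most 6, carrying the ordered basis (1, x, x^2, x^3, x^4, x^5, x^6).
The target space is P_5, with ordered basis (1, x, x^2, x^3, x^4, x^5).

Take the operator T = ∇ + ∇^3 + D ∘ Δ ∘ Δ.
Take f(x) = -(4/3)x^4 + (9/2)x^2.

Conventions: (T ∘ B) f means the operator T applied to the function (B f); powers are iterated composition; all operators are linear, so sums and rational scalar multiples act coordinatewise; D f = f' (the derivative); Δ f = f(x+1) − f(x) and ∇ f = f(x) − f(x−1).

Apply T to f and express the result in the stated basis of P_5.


∇ f = -(16/3)x^3 + 8x^2 + (11/3)x - 19/6
∇ f = -(16/3)x^3 + 8x^2 + (11/3)x - 19/6
∇ ∇ f = -16x^2 + 32x - 29/3
∇ ∇ ∇ f = -32x + 48
Δ f = -(16/3)x^3 - 8x^2 + (11/3)x + 19/6
Δ Δ f = -16x^2 - 32x - 29/3
D Δ Δ f = -32x - 32
(∇ + ∇^3 + D ∘ Δ ∘ Δ) f = -(16/3)x^3 + 8x^2 - (181/3)x + 77/6

the image equals g(x) = -(16/3)x^3 + 8x^2 - (181/3)x + 77/6


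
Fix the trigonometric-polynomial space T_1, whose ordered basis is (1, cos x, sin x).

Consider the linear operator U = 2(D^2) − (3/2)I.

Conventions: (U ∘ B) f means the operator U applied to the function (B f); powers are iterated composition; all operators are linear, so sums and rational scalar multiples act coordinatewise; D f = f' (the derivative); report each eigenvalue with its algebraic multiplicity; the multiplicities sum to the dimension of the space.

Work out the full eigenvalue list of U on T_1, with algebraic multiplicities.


λ = -7/2 (multiplicity 2), λ = -3/2 (multiplicity 1)

image of 1: -3/2
image of cos x: -(7/2)cos x
image of sin x: -(7/2)sin x
the matrix is diagonal; its diagonal is (-3/2, -7/2, -7/2)
for a triangular matrix the eigenvalues are the diagonal entries, with algebraic multiplicity their repetition count


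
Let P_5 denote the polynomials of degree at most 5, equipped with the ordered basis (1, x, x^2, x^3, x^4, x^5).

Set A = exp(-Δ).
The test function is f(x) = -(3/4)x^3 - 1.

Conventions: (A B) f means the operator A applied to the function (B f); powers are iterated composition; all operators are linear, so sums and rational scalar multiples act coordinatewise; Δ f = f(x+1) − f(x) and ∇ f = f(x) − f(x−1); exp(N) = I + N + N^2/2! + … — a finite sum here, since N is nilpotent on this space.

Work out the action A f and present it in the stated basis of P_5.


the image equals g(x) = -(3/4)x^3 + (9/4)x^2 - 7/4

order-1 term: (9/4)x^2 + (9/4)x + 3/4
order-2 term: -(9/4)x - 9/4
order-3 term: 3/4
the series for exp(-Δ) f terminates at order 3
exp(-Δ) f = -(3/4)x^3 + (9/4)x^2 - 7/4


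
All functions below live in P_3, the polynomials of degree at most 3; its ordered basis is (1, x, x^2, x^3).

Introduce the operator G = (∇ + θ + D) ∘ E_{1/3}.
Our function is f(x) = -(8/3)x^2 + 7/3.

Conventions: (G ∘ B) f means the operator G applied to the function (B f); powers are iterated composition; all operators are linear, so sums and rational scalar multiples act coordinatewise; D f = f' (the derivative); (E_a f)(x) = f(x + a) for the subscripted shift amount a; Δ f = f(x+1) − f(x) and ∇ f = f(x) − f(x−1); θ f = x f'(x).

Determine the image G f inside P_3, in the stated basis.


the image equals g(x) = -(16/3)x^2 - (112/9)x - 8/9

E_{1/3} f = -(8/3)x^2 - (16/9)x + 55/27
∇ E_{1/3} f = -(16/3)x + 8/9
θ E_{1/3} f = -(16/3)x^2 - (16/9)x
D E_{1/3} f = -(16/3)x - 16/9
(∇ + θ + D) E_{1/3} f = -(16/3)x^2 - (112/9)x - 8/9


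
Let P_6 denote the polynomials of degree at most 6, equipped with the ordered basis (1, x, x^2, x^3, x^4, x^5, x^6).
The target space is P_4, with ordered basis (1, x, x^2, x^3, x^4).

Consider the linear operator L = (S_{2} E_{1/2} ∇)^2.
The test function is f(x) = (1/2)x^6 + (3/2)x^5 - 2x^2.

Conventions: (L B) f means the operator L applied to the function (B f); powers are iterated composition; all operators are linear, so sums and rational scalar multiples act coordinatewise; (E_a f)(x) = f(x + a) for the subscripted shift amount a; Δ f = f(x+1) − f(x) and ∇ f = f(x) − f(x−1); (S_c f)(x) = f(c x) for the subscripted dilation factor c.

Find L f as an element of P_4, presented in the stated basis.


∇ f = 3x^5 - 5x^3 + (15/2)x^2 - (17/2)x + 3
E_{1/2} ∇ f = 3x^5 + (15/2)x^4 + (5/2)x^3 + (15/4)x^2 - (61/16)x + 3/32
S_{2} E_{1/2} ∇ f = 96x^5 + 120x^4 + 20x^3 + 15x^2 - (61/8)x + 3/32
∇ (S_{2} E_{1/2} ∇) f = 480x^4 - 480x^3 + 300x^2 - 30x - 213/8
E_{1/2} ∇ (S_{2} E_{1/2} ∇) f = 480x^4 + 480x^3 + 300x^2 + 150x + 27/8
S_{2} E_{1/2} ∇ (S_{2} E_{1/2} ∇) f = 7680x^4 + 3840x^3 + 1200x^2 + 300x + 27/8

the result is g(x) = 7680x^4 + 3840x^3 + 1200x^2 + 300x + 27/8


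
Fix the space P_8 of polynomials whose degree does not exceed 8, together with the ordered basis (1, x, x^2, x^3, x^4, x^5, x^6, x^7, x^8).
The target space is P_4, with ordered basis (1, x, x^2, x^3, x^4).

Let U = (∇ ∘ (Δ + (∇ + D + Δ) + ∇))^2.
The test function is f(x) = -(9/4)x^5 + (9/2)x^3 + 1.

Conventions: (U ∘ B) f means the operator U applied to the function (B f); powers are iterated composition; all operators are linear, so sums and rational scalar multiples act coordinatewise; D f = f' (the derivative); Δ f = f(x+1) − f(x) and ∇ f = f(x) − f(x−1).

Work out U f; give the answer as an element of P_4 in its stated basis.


Δ f = -(45/4)x^4 - (45/2)x^3 - 9x^2 + (9/4)x + 9/4
∇ f = -(45/4)x^4 + (45/2)x^3 - 9x^2 - (9/4)x + 9/4
D f = -(45/4)x^4 + (27/2)x^2
Δ f = -(45/4)x^4 - (45/2)x^3 - 9x^2 + (9/4)x + 9/4
(∇ + D + Δ) f = -(135/4)x^4 - (9/2)x^2 + 9/2
∇ f = -(45/4)x^4 + (45/2)x^3 - 9x^2 - (9/4)x + 9/4
(Δ + (∇ + D + Δ) + ∇) f = -(225/4)x^4 - (45/2)x^2 + 9
∇ (Δ + (∇ + D + Δ) + ∇) f = -225x^3 + (675/2)x^2 - 270x + 315/4
Δ (∇ ∘ (Δ + (∇ + D + Δ) + ∇)) f = -675x^2 - 315/2
∇ (∇ ∘ (Δ + (∇ + D + Δ) + ∇)) f = -675x^2 + 1350x - 1665/2
D (∇ ∘ (Δ + (∇ + D + Δ) + ∇)) f = -675x^2 + 675x - 270
Δ (∇ ∘ (Δ + (∇ + D + Δ) + ∇)) f = -675x^2 - 315/2
(∇ + D + Δ) (∇ ∘ (Δ + (∇ + D + Δ) + ∇)) f = -2025x^2 + 2025x - 1260
∇ (∇ ∘ (Δ + (∇ + D + Δ) + ∇)) f = -675x^2 + 1350x - 1665/2
(Δ + (∇ + D + Δ) + ∇) (∇ ∘ (Δ + (∇ + D + Δ) + ∇)) f = -3375x^2 + 3375x - 2250
∇ (Δ + (∇ + D + Δ) + ∇) (∇ ∘ (Δ + (∇ + D + Δ) + ∇)) f = -6750x + 6750

the result is g(x) = -6750x + 6750


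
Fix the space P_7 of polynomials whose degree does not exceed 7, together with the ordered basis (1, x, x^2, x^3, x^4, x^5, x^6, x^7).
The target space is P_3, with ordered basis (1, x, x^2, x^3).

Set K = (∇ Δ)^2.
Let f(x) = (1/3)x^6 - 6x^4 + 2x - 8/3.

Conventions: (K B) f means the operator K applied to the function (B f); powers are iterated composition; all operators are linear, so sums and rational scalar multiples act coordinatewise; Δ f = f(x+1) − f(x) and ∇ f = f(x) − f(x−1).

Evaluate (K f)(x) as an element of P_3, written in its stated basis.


Δ f = 2x^5 + 5x^4 - (52/3)x^3 - 31x^2 - 22x - 11/3
∇ Δ f = 10x^4 - 62x^2 - 34/3
Δ (∇ Δ) f = 40x^3 + 60x^2 - 84x - 52
∇ Δ (∇ Δ) f = 120x^2 - 104

the image equals g(x) = 120x^2 - 104


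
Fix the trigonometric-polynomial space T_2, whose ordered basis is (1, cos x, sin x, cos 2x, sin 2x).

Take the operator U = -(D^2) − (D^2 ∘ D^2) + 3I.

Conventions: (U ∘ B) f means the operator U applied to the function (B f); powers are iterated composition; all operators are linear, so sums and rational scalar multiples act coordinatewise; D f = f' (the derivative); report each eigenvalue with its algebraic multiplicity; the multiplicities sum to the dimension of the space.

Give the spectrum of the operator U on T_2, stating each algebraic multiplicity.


image of 1: 3
image of cos x: 3cos x
image of sin x: 3sin x
image of cos 2x: -9cos 2x
image of sin 2x: -9sin 2x
the matrix is diagonal; its diagonal is (3, 3, 3, -9, -9)
for a triangular matrix the eigenvalues are the diagonal entries, with algebraic multiplicity their repetition count

λ = -9 (multiplicity 2), λ = 3 (multiplicity 3)


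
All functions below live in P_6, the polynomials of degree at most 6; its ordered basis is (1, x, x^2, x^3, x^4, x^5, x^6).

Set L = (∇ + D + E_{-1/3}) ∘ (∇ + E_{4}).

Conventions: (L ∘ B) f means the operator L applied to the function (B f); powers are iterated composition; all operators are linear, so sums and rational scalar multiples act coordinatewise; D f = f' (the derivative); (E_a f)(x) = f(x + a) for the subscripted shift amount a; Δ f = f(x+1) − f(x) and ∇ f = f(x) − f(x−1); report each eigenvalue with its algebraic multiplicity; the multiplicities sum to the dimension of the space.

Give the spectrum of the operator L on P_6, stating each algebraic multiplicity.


λ = 1 (multiplicity 7)

image of 1: 1
image of x: x + 20/3
image of x^2: x^2 + (40/3)x + 277/9
image of x^3: x^3 + 20x^2 + (277/3)x + 3446/27
image of x^4: x^4 + (80/3)x^3 + (554/3)x^2 + (13784/27)x + 50755/81
image of x^5: x^5 + (100/3)x^4 + (2770/9)x^3 + (34460/27)x^2 + (253775/81)x + 654392/243
image of x^6: x^6 + 40x^5 + (1385/3)x^4 + (68920/27)x^3 + (253775/27)x^2 + (1308784/81)x + 8750557/729
the matrix is upper triangular; its diagonal is (1, 1, 1, 1, 1, 1, 1)
for a triangular matrix the eigenvalues are the diagonal entries, with algebraic multiplicity their repetition count


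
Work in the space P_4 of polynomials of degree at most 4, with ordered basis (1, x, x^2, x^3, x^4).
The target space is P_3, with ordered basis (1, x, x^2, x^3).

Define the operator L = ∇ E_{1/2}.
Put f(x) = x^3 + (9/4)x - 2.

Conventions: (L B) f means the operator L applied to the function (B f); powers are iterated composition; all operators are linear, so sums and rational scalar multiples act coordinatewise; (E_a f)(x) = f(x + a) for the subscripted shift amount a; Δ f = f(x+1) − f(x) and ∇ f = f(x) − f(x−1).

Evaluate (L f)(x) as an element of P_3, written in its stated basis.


the image equals g(x) = 3x^2 + 5/2

E_{1/2} f = x^3 + (3/2)x^2 + 3x - 3/4
∇ E_{1/2} f = 3x^2 + 5/2


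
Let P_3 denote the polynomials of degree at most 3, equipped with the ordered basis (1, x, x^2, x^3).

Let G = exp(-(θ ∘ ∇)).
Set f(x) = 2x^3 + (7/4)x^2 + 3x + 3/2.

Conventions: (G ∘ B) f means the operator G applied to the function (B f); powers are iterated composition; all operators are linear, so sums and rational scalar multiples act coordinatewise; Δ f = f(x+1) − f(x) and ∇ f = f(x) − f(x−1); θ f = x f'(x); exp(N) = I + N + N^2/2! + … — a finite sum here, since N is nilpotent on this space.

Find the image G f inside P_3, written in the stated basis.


order-1 term: -12x^2 + (5/2)x
order-2 term: 12x
the series for exp(-(θ ∘ ∇)) f terminates at order 2
exp(-(θ ∘ ∇)) f = 2x^3 - (41/4)x^2 + (35/2)x + 3/2

the result is g(x) = 2x^3 - (41/4)x^2 + (35/2)x + 3/2


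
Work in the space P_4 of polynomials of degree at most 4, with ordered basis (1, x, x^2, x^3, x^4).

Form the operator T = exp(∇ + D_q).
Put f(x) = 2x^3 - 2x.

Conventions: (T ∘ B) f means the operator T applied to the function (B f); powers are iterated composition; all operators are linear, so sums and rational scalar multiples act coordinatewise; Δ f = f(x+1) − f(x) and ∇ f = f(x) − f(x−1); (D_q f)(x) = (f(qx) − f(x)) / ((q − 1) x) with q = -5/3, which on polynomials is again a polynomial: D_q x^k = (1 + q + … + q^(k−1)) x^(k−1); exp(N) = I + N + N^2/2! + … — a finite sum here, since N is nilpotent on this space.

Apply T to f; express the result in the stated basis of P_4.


the image equals g(x) = 2x^3 + (92/9)x^2 - (32/27)x - 694/81

order-1 term: (92/9)x^2 - 6x - 2
order-2 term: (184/27)x - 100/9
order-3 term: 368/81
the series for exp(∇ + D_q) f terminates at order 3
exp(∇ + D_q) f = 2x^3 + (92/9)x^2 - (32/27)x - 694/81


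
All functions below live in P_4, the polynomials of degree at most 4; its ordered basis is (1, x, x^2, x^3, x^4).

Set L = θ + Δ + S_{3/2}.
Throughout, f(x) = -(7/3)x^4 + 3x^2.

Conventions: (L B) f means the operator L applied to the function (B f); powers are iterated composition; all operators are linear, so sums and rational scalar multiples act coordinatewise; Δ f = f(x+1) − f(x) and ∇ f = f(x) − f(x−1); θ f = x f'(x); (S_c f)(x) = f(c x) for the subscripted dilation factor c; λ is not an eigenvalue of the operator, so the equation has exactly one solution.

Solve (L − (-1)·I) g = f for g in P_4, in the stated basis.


write g with unknown coordinates in the stated basis and equate coefficients in (L − (-1)·I) g = f
solving from the highest basis element down gives g = -(16/69)x^4 + (512/4071)x^3 + (21788/28497)x^2 - (55792/199479)x - 37778/199479
check: L g = -(145/69)x^4 - (512/4071)x^3 + (63703/28497)x^2 + (55792/199479)x + 37778/199479
so L g − (-1)·g = -(7/3)x^4 + 3x^2 = f ✓

the result is g(x) = -(16/69)x^4 + (512/4071)x^3 + (21788/28497)x^2 - (55792/199479)x - 37778/199479


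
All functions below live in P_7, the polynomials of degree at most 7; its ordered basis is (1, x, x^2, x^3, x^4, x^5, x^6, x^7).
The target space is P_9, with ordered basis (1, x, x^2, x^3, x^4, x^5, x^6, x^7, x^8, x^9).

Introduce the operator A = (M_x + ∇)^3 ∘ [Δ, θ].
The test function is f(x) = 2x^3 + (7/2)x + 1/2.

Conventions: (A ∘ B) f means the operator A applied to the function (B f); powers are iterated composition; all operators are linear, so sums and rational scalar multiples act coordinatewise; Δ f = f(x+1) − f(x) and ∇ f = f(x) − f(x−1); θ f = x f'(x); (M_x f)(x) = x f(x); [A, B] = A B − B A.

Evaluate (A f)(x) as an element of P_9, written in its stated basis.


θ f = 6x^3 + (7/2)x
Δ θ f = 18x^2 + 18x + 19/2
Δ f = 6x^2 + 6x + 11/2
θ Δ f = 12x^2 + 6x
[Δ, θ] f = 6x^2 + 12x + 19/2
M_x [Δ, θ] f = 6x^3 + 12x^2 + (19/2)x
∇ [Δ, θ] f = 12x + 6
(M_x + ∇) [Δ, θ] f = 6x^3 + 12x^2 + (43/2)x + 6
M_x (M_x + ∇) [Δ, θ] f = 6x^4 + 12x^3 + (43/2)x^2 + 6x
∇ (M_x + ∇) [Δ, θ] f = 18x^2 + 6x + 31/2
(M_x + ∇) (M_x + ∇) [Δ, θ] f = 6x^4 + 12x^3 + (79/2)x^2 + 12x + 31/2
M_x (M_x + ∇) (M_x + ∇) [Δ, θ] f = 6x^5 + 12x^4 + (79/2)x^3 + 12x^2 + (31/2)x
∇ (M_x + ∇) (M_x + ∇) [Δ, θ] f = 24x^3 + 67x - 43/2
(M_x + ∇) (M_x + ∇) (M_x + ∇) [Δ, θ] f = 6x^5 + 12x^4 + (127/2)x^3 + 12x^2 + (165/2)x - 43/2

the image equals g(x) = 6x^5 + 12x^4 + (127/2)x^3 + 12x^2 + (165/2)x - 43/2


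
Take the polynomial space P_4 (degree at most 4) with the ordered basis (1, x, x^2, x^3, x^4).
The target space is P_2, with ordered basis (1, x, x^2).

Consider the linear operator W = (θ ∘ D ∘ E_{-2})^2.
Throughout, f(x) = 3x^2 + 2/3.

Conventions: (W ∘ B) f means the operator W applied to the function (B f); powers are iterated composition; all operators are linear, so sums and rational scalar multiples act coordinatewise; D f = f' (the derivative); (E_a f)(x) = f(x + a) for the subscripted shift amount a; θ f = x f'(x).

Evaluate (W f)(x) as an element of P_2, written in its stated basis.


E_{-2} f = 3x^2 - 12x + 38/3
D E_{-2} f = 6x - 12
θ D E_{-2} f = 6x
E_{-2} (θ ∘ D ∘ E_{-2}) f = 6x - 12
D E_{-2} (θ ∘ D ∘ E_{-2}) f = 6
θ D E_{-2} (θ ∘ D ∘ E_{-2}) f = 0

g(x) = 0


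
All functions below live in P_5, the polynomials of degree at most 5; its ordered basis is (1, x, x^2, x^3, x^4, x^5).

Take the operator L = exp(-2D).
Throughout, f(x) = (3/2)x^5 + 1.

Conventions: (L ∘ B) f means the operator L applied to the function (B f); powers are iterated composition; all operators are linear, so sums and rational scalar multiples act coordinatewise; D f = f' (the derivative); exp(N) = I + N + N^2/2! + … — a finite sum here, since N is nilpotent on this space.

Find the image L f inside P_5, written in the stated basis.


the result is g(x) = (3/2)x^5 - 15x^4 + 60x^3 - 120x^2 + 120x - 47

order-1 term: -15x^4
order-2 term: 60x^3
order-3 term: -120x^2
order-4 term: 120x
order-5 term: -48
the series for exp(-2D) f terminates at order 5
exp(-2D) f = (3/2)x^5 - 15x^4 + 60x^3 - 120x^2 + 120x - 47


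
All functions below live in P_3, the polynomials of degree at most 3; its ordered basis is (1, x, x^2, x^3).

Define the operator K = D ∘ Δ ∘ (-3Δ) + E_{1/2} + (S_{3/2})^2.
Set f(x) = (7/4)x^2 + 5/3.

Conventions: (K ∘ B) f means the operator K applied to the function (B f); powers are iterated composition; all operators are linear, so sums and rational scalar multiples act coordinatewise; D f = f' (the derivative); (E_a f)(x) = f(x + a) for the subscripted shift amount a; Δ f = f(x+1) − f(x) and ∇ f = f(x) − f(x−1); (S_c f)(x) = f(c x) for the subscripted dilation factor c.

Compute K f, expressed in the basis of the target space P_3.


g(x) = (679/64)x^2 + (7/4)x + 181/48

Δ f = (7/2)x + 7/4
(-3Δ) f = -(21/2)x - 21/4
Δ (-3Δ) f = -21/2
D Δ (-3Δ) f = 0
E_{1/2} f = (7/4)x^2 + (7/4)x + 101/48
S_{3/2} f = (63/16)x^2 + 5/3
S_{3/2} S_{3/2} f = (567/64)x^2 + 5/3
(D ∘ Δ ∘ (-3Δ) + E_{1/2} + (S_{3/2})^2) f = (679/64)x^2 + (7/4)x + 181/48


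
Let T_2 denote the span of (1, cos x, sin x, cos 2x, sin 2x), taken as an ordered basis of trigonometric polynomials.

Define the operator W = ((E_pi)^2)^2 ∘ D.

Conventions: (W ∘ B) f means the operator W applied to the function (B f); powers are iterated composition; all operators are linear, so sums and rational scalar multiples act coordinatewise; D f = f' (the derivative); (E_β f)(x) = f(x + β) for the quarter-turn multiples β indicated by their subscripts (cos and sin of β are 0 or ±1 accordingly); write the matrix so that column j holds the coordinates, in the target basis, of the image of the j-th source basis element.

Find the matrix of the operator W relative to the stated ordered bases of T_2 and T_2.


the matrix is [[0, 0, 0, 0, 0]; [0, 0, 1, 0, 0]; [0, -1, 0, 0, 0]; [0, 0, 0, 0, 2]; [0, 0, 0, -2, 0]] (rows listed top to bottom)

image of 1: 0
image of cos x: -sin x
image of sin x: cos x
image of cos 2x: -2sin 2x
image of sin 2x: 2cos 2x
each image's coordinates form column j of the matrix


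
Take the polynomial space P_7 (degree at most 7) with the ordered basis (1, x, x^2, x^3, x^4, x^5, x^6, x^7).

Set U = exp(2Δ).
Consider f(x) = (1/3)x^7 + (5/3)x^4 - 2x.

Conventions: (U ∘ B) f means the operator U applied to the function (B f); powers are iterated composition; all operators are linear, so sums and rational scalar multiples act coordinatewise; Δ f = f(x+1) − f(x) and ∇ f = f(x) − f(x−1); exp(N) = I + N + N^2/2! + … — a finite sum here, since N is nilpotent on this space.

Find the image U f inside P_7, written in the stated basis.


the result is g(x) = (1/3)x^7 + (14/3)x^6 + 42x^5 + (775/3)x^4 + 1110x^3 + 3238x^2 + (17444/3)x + 14672/3

order-1 term: (14/3)x^6 + 14x^5 + (70/3)x^4 + (110/3)x^3 + 34x^2 + 18x
order-2 term: 28x^5 + 140x^4 + (980/3)x^3 + 460x^2 + (1108/3)x + 392/3
order-3 term: (280/3)x^4 + 560x^3 + 1400x^2 + (5200/3)x + 2648/3
order-4 term: (560/3)x^3 + 1120x^2 + (7280/3)x + 5680/3
order-5 term: 224x^2 + 1120x + 4480/3
order-6 term: (448/3)x + 448
order-7 term: 128/3
the series for exp(2Δ) f terminates at order 7
exp(2Δ) f = (1/3)x^7 + (14/3)x^6 + 42x^5 + (775/3)x^4 + 1110x^3 + 3238x^2 + (17444/3)x + 14672/3
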